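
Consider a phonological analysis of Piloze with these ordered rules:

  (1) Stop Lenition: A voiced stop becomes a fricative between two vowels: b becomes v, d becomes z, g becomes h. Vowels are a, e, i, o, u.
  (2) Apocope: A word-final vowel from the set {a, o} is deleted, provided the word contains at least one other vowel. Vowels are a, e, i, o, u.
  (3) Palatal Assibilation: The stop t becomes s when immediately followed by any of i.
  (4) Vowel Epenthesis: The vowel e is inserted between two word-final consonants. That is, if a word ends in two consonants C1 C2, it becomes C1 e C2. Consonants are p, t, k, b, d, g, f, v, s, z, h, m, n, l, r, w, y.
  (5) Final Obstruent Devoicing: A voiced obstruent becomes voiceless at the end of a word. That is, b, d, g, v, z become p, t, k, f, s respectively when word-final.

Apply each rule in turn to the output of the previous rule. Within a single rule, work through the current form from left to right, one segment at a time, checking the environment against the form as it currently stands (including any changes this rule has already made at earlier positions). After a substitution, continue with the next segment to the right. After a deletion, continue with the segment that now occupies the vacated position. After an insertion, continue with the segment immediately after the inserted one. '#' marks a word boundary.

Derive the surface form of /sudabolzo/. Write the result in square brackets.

(1) Stop Lenition: [sudabolzo] → [suzavolzo]
(2) Apocope: [suzavolzo] → [suzavolz]
(3) Palatal Assibilation: no change — [suzavolz]
(4) Vowel Epenthesis: [suzavolz] → [suzavolez]
(5) Final Obstruent Devoicing: [suzavolez] → [suzavoles]

[suzavoles]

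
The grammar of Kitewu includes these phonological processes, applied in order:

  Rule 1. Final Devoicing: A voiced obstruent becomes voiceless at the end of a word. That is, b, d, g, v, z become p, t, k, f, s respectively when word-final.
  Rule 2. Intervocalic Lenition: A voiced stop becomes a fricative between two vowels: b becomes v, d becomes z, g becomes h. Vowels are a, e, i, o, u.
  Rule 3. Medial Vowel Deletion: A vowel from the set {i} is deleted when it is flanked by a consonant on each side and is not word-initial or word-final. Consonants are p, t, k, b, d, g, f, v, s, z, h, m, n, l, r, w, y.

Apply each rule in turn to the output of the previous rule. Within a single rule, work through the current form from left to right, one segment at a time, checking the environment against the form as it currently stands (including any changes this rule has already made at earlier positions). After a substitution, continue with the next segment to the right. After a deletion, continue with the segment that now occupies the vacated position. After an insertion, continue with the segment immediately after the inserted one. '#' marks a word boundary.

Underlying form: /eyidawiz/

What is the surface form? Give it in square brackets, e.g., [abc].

Rule 1 Final Devoicing: [eyidawiz] → [eyidawis]
Rule 2 Intervocalic Lenition: [eyidawis] → [eyizawis]
Rule 3 Medial Vowel Deletion: [eyizawis] → [eyzaws]

[eyzaws]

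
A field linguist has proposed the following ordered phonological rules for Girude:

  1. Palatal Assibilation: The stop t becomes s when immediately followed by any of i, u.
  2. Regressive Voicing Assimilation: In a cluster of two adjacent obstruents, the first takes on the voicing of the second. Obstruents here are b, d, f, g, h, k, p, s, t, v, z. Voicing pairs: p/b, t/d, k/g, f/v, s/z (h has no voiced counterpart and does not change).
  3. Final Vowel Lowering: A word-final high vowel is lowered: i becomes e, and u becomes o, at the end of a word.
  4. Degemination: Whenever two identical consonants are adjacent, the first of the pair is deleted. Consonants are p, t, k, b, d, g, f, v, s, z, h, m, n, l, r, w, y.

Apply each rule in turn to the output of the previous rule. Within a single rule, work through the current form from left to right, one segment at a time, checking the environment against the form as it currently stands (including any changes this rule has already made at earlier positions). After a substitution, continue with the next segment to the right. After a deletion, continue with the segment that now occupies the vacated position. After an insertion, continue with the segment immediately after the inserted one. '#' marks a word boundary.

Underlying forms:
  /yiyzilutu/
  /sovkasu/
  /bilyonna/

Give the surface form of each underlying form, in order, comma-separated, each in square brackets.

/yiyzilutu/:
  1 Palatal Assibilation: [yiyzilutu] → [yiyzilusu]
  2 Regressive Voicing Assimilation: no change — [yiyzilusu]
  3 Final Vowel Lowering: [yiyzilusu] → [yiyziluso]
  4 Degemination: no change — [yiyziluso]
/sovkasu/:
  1 Palatal Assibilation: no change — [sovkasu]
  2 Regressive Voicing Assimilation: [sovkasu] → [sofkasu]
  3 Final Vowel Lowering: [sofkasu] → [sofkaso]
  4 Degemination: no change — [sofkaso]
/bilyonna/:
  1 Palatal Assibilation: no change — [bilyonna]
  2 Regressive Voicing Assimilation: no change — [bilyonna]
  3 Final Vowel Lowering: no change — [bilyonna]
  4 Degemination: [bilyonna] → [bilyona]

[yiyziluso], [sofkaso], [bilyona]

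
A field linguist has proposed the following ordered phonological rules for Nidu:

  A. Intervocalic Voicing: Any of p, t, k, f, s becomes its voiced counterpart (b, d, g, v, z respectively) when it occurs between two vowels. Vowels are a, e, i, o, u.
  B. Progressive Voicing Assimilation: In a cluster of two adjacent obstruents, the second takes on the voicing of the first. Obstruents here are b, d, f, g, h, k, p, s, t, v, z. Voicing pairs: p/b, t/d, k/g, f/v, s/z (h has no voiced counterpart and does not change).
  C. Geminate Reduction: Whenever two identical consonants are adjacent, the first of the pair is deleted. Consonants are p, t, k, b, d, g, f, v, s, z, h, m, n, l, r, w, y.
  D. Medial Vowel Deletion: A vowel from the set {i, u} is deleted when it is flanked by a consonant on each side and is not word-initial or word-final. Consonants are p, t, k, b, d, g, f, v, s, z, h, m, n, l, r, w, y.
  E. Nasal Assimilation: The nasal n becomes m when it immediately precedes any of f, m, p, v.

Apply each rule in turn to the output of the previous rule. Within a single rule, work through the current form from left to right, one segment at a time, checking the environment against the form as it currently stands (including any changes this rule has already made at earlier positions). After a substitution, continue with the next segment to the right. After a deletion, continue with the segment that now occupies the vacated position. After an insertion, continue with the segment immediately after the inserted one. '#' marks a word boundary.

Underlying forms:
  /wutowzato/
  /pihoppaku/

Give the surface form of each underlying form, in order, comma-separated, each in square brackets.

[wdowzado], [phopagu]

/wutowzato/:
  A Intervocalic Voicing: [wutowzato] → [wudowzado]
  B Progressive Voicing Assimilation: no change — [wudowzado]
  C Geminate Reduction: no change — [wudowzado]
  D Medial Vowel Deletion: [wudowzado] → [wdowzado]
  E Nasal Assimilation: no change — [wdowzado]
/pihoppaku/:
  A Intervocalic Voicing: [pihoppaku] → [pihoppagu]
  B Progressive Voicing Assimilation: no change — [pihoppagu]
  C Geminate Reduction: [pihoppagu] → [pihopagu]
  D Medial Vowel Deletion: [pihopagu] → [phopagu]
  E Nasal Assimilation: no change — [phopagu]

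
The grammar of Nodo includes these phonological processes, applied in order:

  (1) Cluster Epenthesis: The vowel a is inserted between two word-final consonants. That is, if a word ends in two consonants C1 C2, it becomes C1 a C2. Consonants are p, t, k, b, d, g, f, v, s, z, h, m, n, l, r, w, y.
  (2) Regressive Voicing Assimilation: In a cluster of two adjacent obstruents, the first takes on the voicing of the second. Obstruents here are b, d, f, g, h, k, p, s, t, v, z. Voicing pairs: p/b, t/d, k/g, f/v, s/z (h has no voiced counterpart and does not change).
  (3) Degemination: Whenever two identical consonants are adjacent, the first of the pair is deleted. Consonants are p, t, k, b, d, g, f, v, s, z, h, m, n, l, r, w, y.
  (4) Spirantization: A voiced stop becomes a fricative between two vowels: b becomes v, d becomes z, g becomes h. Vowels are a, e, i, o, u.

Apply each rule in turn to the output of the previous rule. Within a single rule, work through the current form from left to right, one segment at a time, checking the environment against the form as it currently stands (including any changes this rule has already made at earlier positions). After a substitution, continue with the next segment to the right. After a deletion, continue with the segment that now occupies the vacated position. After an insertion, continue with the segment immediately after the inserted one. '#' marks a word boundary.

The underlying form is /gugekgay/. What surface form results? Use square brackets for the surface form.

(1) Cluster Epenthesis: no change — [gugekgay]
(2) Regressive Voicing Assimilation: [gugekgay] → [gugeggay]
(3) Degemination: [gugeggay] → [gugegay]
(4) Spirantization: [gugegay] → [guhehay]

[guhehay]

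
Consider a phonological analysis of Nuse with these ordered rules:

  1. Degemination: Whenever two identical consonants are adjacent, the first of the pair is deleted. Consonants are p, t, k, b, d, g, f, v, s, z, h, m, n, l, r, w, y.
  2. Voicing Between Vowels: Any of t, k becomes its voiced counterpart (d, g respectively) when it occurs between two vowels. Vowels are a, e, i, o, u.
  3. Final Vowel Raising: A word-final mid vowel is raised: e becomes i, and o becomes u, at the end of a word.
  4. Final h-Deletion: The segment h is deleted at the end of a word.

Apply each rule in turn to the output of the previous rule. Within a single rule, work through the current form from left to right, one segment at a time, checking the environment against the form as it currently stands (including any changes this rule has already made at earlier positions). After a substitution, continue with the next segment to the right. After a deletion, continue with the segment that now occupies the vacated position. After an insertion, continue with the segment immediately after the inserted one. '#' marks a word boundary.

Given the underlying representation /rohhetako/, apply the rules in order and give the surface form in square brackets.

1 Degemination: [rohhetako] → [rohetako]
2 Voicing Between Vowels: [rohetako] → [rohedago]
3 Final Vowel Raising: [rohedago] → [rohedagu]
4 Final h-Deletion: no change — [rohedagu]

[rohedagu]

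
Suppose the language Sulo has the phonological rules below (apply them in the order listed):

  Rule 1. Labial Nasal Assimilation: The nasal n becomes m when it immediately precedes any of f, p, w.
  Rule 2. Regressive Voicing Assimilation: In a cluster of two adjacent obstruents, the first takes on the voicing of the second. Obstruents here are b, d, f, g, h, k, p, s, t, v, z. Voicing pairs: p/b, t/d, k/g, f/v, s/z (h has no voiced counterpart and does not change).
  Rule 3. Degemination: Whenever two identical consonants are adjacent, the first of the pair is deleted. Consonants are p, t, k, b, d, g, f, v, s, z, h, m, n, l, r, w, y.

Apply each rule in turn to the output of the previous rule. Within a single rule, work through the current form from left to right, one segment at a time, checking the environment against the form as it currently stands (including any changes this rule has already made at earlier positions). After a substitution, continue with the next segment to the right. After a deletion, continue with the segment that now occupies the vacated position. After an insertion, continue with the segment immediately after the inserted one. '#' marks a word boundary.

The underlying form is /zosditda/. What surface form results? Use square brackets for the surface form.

Rule 1 Labial Nasal Assimilation: no change — [zosditda]
Rule 2 Regressive Voicing Assimilation: [zosditda] → [zozdidda]
Rule 3 Degemination: [zozdidda] → [zozdida]

[zozdida]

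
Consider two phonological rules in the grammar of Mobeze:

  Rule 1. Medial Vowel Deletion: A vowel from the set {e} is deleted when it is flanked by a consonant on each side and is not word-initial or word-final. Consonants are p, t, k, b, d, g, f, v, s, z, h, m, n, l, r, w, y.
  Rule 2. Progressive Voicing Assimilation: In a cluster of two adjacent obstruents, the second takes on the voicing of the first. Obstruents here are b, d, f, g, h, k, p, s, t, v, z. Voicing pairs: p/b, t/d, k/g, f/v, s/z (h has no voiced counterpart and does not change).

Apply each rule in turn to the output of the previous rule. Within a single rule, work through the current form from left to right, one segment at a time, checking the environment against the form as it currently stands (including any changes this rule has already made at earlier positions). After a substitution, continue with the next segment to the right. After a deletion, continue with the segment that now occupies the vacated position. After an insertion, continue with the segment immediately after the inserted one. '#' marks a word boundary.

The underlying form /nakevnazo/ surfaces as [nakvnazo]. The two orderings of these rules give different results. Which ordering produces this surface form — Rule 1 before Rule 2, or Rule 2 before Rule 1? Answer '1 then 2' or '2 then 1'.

Order 1 then 2:
  1 Medial Vowel Deletion: [nakevnazo] → [nakvnazo]
  2 Progressive Voicing Assimilation: [nakvnazo] → [nakfnazo]
  result: [nakfnazo]
Order 2 then 1:
  2 Progressive Voicing Assimilation: no change — [nakevnazo]
  1 Medial Vowel Deletion: [nakevnazo] → [nakvnazo]
  result: [nakvnazo]

2 then 1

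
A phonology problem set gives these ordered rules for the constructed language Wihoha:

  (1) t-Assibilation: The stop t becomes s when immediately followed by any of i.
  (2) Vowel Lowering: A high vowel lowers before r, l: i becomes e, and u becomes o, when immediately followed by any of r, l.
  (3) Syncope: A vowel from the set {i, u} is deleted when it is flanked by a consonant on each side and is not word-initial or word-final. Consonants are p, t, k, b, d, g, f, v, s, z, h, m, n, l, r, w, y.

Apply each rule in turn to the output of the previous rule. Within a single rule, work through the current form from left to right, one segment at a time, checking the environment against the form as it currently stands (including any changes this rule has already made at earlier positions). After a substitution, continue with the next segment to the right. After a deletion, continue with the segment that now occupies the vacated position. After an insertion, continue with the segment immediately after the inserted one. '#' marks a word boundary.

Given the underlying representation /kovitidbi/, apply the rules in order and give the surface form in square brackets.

[kovsdbi]

(1) t-Assibilation: [kovitidbi] → [kovisidbi]
(2) Vowel Lowering: no change — [kovisidbi]
(3) Syncope: [kovisidbi] → [kovsdbi]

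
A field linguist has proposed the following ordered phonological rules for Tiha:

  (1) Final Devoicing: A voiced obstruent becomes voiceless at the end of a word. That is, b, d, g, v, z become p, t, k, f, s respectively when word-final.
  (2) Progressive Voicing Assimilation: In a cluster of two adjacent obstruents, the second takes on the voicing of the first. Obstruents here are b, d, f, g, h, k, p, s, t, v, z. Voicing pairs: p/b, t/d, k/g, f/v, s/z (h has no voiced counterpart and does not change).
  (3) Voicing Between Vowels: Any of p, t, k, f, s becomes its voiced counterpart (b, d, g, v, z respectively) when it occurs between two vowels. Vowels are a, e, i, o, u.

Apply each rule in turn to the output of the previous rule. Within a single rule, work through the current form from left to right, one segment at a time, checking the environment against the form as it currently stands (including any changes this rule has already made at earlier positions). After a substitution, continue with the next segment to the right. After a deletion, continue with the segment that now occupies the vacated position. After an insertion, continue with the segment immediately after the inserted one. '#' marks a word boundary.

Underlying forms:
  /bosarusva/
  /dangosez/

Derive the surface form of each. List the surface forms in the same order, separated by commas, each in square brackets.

/bosarusva/:
  (1) Final Devoicing: no change — [bosarusva]
  (2) Progressive Voicing Assimilation: [bosarusva] → [bosarusfa]
  (3) Voicing Between Vowels: [bosarusfa] → [bozarusfa]
/dangosez/:
  (1) Final Devoicing: [dangosez] → [dangoses]
  (2) Progressive Voicing Assimilation: no change — [dangoses]
  (3) Voicing Between Vowels: [dangoses] → [dangozes]

[bozarusfa], [dangozes]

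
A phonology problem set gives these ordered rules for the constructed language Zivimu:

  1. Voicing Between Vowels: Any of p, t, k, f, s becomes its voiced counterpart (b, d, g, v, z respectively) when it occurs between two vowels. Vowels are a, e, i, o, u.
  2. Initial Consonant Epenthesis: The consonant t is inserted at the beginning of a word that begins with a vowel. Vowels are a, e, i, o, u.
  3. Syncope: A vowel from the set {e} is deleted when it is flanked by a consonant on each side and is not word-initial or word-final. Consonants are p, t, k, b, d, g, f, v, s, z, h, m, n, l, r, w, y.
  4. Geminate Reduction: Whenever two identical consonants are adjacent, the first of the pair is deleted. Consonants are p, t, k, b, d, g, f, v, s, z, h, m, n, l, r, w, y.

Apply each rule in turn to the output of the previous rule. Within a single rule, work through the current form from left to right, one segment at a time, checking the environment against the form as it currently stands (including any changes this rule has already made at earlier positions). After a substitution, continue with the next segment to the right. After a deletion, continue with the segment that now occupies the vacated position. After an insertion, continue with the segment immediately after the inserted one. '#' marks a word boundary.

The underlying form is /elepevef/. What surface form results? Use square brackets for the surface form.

[tlbvf]

1 Voicing Between Vowels: [elepevef] → [elebevef]
2 Initial Consonant Epenthesis: [elebevef] → [telebevef]
3 Syncope: [telebevef] → [tlbvf]
4 Geminate Reduction: no change — [tlbvf]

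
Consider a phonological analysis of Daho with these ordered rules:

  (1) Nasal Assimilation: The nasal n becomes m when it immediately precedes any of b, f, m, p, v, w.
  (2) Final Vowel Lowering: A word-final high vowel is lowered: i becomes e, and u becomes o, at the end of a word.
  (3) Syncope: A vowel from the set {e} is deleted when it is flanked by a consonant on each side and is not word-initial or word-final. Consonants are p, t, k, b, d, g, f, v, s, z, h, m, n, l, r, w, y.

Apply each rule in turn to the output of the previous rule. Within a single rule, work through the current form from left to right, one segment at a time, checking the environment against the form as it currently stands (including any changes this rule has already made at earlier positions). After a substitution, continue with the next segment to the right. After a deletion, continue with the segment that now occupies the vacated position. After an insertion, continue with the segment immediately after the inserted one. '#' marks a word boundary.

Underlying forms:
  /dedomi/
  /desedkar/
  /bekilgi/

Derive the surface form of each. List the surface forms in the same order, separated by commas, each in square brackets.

[ddome], [dsdkar], [bkilge]

/dedomi/:
  (1) Nasal Assimilation: no change — [dedomi]
  (2) Final Vowel Lowering: [dedomi] → [dedome]
  (3) Syncope: [dedome] → [ddome]
/desedkar/:
  (1) Nasal Assimilation: no change — [desedkar]
  (2) Final Vowel Lowering: no change — [desedkar]
  (3) Syncope: [desedkar] → [dsdkar]
/bekilgi/:
  (1) Nasal Assimilation: no change — [bekilgi]
  (2) Final Vowel Lowering: [bekilgi] → [bekilge]
  (3) Syncope: [bekilge] → [bkilge]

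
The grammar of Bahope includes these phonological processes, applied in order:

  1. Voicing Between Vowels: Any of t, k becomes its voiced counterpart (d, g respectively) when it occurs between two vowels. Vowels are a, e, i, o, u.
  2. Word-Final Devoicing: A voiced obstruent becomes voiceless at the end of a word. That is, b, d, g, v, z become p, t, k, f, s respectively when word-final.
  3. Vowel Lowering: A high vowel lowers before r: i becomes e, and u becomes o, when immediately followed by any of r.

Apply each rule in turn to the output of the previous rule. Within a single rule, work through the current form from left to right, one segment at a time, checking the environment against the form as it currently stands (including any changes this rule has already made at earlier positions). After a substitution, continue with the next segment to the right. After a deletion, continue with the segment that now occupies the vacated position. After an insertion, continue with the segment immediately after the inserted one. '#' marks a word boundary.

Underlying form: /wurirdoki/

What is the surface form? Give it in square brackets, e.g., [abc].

1 Voicing Between Vowels: [wurirdoki] → [wurirdogi]
2 Word-Final Devoicing: no change — [wurirdogi]
3 Vowel Lowering: [wurirdogi] → [worerdogi]

[worerdogi]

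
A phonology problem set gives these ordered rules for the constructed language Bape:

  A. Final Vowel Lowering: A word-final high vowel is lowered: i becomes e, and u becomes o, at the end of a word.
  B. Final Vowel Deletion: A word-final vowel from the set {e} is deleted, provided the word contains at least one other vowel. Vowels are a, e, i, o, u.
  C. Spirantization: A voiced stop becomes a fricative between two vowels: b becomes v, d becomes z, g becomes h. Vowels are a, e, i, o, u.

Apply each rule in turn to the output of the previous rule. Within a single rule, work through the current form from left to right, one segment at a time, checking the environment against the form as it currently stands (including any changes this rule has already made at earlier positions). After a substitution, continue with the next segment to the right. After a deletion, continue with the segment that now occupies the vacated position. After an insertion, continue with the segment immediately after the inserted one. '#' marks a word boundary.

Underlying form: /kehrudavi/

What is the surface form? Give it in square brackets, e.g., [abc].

A Final Vowel Lowering: [kehrudavi] → [kehrudave]
B Final Vowel Deletion: [kehrudave] → [kehrudav]
C Spirantization: [kehrudav] → [kehruzav]

[kehruzav]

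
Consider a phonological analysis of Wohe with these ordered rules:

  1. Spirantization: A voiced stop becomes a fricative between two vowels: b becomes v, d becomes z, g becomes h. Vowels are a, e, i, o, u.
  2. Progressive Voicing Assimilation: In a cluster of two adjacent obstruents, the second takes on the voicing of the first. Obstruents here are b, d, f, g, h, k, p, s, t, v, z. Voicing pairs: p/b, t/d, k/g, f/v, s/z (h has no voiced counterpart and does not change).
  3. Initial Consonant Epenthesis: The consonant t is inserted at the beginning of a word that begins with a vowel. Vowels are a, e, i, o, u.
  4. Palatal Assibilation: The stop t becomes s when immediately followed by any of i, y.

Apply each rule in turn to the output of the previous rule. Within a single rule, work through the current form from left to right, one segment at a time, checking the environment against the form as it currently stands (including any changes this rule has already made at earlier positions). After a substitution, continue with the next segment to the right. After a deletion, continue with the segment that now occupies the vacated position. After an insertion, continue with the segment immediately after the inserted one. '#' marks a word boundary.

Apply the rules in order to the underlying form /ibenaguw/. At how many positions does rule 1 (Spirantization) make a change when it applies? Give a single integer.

1 Spirantization: [ibenaguw] → [ivenahuw]
2 Progressive Voicing Assimilation: no change — [ivenahuw]
3 Initial Consonant Epenthesis: [ivenahuw] → [tivenahuw]
4 Palatal Assibilation: [tivenahuw] → [sivenahuw]
Rule 1 changed 2 position(s).

2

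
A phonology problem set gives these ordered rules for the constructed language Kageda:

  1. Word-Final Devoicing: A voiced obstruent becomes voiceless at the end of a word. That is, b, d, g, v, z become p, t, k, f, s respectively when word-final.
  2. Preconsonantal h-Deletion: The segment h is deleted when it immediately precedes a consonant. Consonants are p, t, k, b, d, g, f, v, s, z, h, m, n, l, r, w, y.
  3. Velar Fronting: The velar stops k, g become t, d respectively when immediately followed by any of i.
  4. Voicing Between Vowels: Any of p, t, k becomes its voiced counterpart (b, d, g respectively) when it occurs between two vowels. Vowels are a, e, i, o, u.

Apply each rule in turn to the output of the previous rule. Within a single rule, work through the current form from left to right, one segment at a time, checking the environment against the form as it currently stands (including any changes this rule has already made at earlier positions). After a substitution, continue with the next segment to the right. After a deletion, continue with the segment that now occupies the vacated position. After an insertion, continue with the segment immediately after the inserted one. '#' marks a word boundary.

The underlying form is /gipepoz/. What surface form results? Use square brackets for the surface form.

[dibebos]

1 Word-Final Devoicing: [gipepoz] → [gipepos]
2 Preconsonantal h-Deletion: no change — [gipepos]
3 Velar Fronting: [gipepos] → [dipepos]
4 Voicing Between Vowels: [dipepos] → [dibebos]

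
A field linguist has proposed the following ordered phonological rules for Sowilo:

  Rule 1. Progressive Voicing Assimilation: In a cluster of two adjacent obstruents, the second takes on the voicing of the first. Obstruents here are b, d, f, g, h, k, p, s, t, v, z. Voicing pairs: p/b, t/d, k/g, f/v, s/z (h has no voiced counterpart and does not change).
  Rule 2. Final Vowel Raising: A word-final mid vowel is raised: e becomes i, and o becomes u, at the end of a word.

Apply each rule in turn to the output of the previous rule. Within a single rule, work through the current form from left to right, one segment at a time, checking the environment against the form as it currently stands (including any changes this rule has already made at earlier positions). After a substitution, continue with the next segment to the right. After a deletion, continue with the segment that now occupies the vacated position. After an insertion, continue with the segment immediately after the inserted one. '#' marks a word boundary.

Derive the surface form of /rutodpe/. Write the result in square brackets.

Rule 1 Progressive Voicing Assimilation: [rutodpe] → [rutodbe]
Rule 2 Final Vowel Raising: [rutodbe] → [rutodbi]

[rutodbi]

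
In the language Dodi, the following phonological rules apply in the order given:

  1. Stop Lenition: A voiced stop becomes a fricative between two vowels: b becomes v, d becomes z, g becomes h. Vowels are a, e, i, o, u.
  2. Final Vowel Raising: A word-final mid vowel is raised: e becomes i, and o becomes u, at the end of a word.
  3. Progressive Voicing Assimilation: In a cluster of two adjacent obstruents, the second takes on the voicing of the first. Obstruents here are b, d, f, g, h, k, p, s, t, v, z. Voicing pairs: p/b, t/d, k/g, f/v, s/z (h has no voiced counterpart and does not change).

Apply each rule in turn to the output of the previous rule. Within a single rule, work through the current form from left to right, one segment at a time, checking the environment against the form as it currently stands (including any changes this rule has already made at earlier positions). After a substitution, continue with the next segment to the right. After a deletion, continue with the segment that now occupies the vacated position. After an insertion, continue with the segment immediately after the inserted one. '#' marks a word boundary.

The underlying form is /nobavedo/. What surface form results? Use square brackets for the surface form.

1 Stop Lenition: [nobavedo] → [novavezo]
2 Final Vowel Raising: [novavezo] → [novavezu]
3 Progressive Voicing Assimilation: no change — [novavezu]

[novavezu]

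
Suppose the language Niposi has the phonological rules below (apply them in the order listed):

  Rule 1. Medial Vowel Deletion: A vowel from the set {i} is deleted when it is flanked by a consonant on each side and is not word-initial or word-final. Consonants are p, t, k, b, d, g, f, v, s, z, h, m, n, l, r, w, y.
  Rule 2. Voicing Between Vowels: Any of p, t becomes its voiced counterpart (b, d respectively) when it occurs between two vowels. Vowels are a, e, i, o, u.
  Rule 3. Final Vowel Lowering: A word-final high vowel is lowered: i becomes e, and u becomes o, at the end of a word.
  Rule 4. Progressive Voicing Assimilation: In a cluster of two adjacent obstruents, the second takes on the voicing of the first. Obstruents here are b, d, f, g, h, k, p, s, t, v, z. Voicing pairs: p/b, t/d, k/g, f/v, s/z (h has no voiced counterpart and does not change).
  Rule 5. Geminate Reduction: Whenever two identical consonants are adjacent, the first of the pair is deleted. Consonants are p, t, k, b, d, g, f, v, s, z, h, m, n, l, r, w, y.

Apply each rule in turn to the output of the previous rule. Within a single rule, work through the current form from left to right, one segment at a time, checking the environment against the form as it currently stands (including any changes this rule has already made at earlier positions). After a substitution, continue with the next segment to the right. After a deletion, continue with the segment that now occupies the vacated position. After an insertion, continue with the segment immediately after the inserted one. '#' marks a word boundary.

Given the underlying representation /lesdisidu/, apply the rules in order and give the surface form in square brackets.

Rule 1 Medial Vowel Deletion: [lesdisidu] → [lesdsdu]
Rule 2 Voicing Between Vowels: no change — [lesdsdu]
Rule 3 Final Vowel Lowering: [lesdsdu] → [lesdsdo]
Rule 4 Progressive Voicing Assimilation: [lesdsdo] → [leststo]
Rule 5 Geminate Reduction: no change — [leststo]

[leststo]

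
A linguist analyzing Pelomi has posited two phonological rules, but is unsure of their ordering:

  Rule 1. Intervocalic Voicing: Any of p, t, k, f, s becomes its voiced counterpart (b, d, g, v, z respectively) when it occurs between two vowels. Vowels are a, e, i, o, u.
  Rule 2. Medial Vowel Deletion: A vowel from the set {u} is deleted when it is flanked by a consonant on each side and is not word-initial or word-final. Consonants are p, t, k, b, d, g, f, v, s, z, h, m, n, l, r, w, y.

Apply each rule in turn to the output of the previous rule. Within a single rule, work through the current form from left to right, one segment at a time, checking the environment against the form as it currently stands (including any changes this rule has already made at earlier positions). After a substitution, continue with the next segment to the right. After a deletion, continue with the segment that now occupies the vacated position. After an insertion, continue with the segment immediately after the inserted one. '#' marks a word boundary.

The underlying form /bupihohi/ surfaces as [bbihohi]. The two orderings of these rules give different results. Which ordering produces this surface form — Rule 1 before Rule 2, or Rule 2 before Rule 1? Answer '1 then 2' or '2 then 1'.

Order 1 then 2:
  1 Intervocalic Voicing: [bupihohi] → [bubihohi]
  2 Medial Vowel Deletion: [bubihohi] → [bbihohi]
  result: [bbihohi]
Order 2 then 1:
  2 Medial Vowel Deletion: [bupihohi] → [bpihohi]
  1 Intervocalic Voicing: no change — [bpihohi]
  result: [bpihohi]

1 then 2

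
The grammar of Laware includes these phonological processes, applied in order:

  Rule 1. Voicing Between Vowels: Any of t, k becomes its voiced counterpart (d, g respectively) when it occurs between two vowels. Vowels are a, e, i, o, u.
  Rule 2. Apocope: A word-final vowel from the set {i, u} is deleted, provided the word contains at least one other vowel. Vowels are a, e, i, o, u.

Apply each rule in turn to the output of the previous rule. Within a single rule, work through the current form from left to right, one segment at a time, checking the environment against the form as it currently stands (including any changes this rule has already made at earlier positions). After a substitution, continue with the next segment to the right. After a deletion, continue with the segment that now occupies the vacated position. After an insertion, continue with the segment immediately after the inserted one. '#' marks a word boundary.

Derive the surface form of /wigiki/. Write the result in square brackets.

Rule 1 Voicing Between Vowels: [wigiki] → [wigigi]
Rule 2 Apocope: [wigigi] → [wigig]

[wigig]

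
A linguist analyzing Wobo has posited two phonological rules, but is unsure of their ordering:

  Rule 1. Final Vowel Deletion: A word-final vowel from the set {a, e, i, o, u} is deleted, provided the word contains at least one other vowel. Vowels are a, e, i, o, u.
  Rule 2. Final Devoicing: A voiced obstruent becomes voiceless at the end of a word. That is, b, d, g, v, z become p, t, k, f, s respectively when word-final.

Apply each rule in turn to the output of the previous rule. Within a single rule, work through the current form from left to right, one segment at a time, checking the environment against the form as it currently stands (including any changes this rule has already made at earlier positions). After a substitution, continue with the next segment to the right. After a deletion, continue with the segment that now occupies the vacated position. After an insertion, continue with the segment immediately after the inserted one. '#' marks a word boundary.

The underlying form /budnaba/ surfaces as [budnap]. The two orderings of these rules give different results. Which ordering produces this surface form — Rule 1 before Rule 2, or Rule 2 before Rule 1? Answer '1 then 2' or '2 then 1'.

1 then 2

Order 1 then 2:
  1 Final Vowel Deletion: [budnaba] → [budnab]
  2 Final Devoicing: [budnab] → [budnap]
  result: [budnap]
Order 2 then 1:
  2 Final Devoicing: no change — [budnaba]
  1 Final Vowel Deletion: [budnaba] → [budnab]
  result: [budnab]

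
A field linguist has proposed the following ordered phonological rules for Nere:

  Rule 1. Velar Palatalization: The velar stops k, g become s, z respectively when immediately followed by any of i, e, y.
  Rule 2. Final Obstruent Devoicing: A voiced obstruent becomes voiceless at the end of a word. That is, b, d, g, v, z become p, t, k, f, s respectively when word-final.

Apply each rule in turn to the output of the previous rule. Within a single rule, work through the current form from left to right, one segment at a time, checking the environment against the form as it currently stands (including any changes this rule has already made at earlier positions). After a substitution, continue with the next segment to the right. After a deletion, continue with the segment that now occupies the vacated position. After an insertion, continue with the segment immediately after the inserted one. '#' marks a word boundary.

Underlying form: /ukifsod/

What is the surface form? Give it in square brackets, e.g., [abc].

[usifsot]

Rule 1 Velar Palatalization: [ukifsod] → [usifsod]
Rule 2 Final Obstruent Devoicing: [usifsod] → [usifsot]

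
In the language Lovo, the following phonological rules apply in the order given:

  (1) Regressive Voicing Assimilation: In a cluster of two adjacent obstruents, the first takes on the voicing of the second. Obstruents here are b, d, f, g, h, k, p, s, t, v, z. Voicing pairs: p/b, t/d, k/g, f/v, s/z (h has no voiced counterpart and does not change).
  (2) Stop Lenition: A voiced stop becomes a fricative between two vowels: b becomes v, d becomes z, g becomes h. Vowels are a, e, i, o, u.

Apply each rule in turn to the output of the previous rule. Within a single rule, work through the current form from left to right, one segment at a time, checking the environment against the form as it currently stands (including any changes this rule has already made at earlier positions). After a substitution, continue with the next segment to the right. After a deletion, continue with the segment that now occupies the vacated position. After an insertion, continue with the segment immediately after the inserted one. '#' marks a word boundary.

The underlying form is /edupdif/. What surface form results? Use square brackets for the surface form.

[ezubdif]

(1) Regressive Voicing Assimilation: [edupdif] → [edubdif]
(2) Stop Lenition: [edubdif] → [ezubdif]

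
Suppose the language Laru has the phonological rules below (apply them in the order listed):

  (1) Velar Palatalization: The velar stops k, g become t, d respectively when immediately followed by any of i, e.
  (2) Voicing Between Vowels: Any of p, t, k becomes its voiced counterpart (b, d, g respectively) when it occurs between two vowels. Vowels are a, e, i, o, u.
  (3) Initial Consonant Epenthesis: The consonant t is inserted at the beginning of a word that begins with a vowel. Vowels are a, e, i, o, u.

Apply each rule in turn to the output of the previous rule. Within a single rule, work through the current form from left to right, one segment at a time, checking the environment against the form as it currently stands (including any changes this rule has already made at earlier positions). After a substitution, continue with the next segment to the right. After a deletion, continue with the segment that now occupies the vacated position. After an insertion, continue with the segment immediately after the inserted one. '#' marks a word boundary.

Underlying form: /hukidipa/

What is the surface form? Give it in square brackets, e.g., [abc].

[hudidiba]

(1) Velar Palatalization: [hukidipa] → [hutidipa]
(2) Voicing Between Vowels: [hutidipa] → [hudidiba]
(3) Initial Consonant Epenthesis: no change — [hudidiba]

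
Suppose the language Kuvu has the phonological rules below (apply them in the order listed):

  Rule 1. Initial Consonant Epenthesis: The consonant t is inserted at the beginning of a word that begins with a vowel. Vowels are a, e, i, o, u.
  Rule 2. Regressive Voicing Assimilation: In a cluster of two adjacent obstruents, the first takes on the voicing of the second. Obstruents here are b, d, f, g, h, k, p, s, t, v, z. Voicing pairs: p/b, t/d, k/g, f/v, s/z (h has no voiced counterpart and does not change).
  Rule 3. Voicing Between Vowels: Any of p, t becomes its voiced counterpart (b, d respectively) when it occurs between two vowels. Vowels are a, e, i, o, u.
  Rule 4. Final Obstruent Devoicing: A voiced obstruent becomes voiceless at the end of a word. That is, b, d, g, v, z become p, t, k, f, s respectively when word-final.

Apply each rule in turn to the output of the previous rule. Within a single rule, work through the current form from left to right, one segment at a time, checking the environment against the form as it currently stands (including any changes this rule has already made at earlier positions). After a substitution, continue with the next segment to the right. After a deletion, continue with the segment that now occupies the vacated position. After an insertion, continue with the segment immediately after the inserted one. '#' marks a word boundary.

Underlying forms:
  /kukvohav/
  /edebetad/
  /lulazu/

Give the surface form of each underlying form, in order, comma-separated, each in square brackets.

[kugvohaf], [tedebedat], [lulazu]

/kukvohav/:
  Rule 1 Initial Consonant Epenthesis: no change — [kukvohav]
  Rule 2 Regressive Voicing Assimilation: [kukvohav] → [kugvohav]
  Rule 3 Voicing Between Vowels: no change — [kugvohav]
  Rule 4 Final Obstruent Devoicing: [kugvohav] → [kugvohaf]
/edebetad/:
  Rule 1 Initial Consonant Epenthesis: [edebetad] → [tedebetad]
  Rule 2 Regressive Voicing Assimilation: no change — [tedebetad]
  Rule 3 Voicing Between Vowels: [tedebetad] → [tedebedad]
  Rule 4 Final Obstruent Devoicing: [tedebedad] → [tedebedat]
/lulazu/:
  Rule 1 Initial Consonant Epenthesis: no change — [lulazu]
  Rule 2 Regressive Voicing Assimilation: no change — [lulazu]
  Rule 3 Voicing Between Vowels: no change — [lulazu]
  Rule 4 Final Obstruent Devoicing: no change — [lulazu]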